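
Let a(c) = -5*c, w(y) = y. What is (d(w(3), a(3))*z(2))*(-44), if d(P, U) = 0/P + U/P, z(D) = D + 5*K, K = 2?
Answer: 2640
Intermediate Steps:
z(D) = 10 + D (z(D) = D + 5*2 = D + 10 = 10 + D)
d(P, U) = U/P (d(P, U) = 0 + U/P = U/P)
(d(w(3), a(3))*z(2))*(-44) = ((-5*3/3)*(10 + 2))*(-44) = (-15*⅓*12)*(-44) = -5*12*(-44) = -60*(-44) = 2640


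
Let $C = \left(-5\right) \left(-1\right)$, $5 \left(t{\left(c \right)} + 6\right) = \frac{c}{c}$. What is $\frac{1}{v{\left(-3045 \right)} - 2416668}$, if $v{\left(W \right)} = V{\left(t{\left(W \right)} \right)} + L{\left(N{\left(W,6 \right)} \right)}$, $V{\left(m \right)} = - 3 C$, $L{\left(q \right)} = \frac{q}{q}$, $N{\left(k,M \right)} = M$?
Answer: $- \frac{1}{2416682} \approx -4.1379 \cdot 10^{-7}$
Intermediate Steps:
$t{\left(c \right)} = - \frac{29}{5}$ ($t{\left(c \right)} = -6 + \frac{c \frac{1}{c}}{5} = -6 + \frac{1}{5} \cdot 1 = -6 + \frac{1}{5} = - \frac{29}{5}$)
$L{\left(q \right)} = 1$
$C = 5$
$V{\left(m \right)} = -15$ ($V{\left(m \right)} = \left(-3\right) 5 = -15$)
$v{\left(W \right)} = -14$ ($v{\left(W \right)} = -15 + 1 = -14$)
$\frac{1}{v{\left(-3045 \right)} - 2416668} = \frac{1}{-14 - 2416668} = \frac{1}{-2416682} = - \frac{1}{2416682}$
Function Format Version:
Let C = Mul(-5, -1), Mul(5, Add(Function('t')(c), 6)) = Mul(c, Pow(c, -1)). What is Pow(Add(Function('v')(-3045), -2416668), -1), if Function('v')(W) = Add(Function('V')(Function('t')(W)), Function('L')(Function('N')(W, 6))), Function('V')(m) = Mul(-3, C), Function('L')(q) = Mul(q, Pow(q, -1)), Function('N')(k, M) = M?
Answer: Rational(-1, 2416682) ≈ -4.1379e-7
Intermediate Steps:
Function('t')(c) = Rational(-29, 5) (Function('t')(c) = Add(-6, Mul(Rational(1, 5), Mul(c, Pow(c, -1)))) = Add(-6, Mul(Rational(1, 5), 1)) = Add(-6, Rational(1, 5)) = Rational(-29, 5))
Function('L')(q) = 1
C = 5
Function('V')(m) = -15 (Function('V')(m) = Mul(-3, 5) = -15)
Function('v')(W) = -14 (Function('v')(W) = Add(-15, 1) = -14)
Pow(Add(Function('v')(-3045), -2416668), -1) = Pow(Add(-14, -2416668), -1) = Pow(-2416682, -1) = Rational(-1, 2416682)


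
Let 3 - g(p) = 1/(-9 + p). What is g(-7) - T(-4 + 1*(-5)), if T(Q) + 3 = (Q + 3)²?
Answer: -479/16 ≈ -29.938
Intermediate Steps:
g(p) = 3 - 1/(-9 + p)
T(Q) = -3 + (3 + Q)² (T(Q) = -3 + (Q + 3)² = -3 + (3 + Q)²)
g(-7) - T(-4 + 1*(-5)) = (-28 + 3*(-7))/(-9 - 7) - (-3 + (3 + (-4 + 1*(-5)))²) = (-28 - 21)/(-16) - (-3 + (3 + (-4 - 5))²) = -1/16*(-49) - (-3 + (3 - 9)²) = 49/16 - (-3 + (-6)²) = 49/16 - (-3 + 36) = 49/16 - 1*33 = 49/16 - 33 = -479/16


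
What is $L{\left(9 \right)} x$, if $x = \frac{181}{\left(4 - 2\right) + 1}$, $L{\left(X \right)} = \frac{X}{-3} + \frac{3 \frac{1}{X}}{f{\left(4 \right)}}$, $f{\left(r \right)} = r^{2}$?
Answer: $- \frac{25883}{144} \approx -179.74$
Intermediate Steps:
$L{\left(X \right)} = - \frac{X}{3} + \frac{3}{16 X}$ ($L{\left(X \right)} = \frac{X}{-3} + \frac{3 \frac{1}{X}}{4^{2}} = X \left(- \frac{1}{3}\right) + \frac{3 \frac{1}{X}}{16} = - \frac{X}{3} + \frac{3}{X} \frac{1}{16} = - \frac{X}{3} + \frac{3}{16 X}$)
$x = \frac{181}{3}$ ($x = \frac{181}{2 + 1} = \frac{181}{3} \approx 60.333$)
$L{\left(9 \right)} x = \left(\left(- \frac{1}{3}\right) 9 + \frac{3}{16 \cdot 9}\right) \frac{181}{3} = \left(-3 + \frac{3}{16} \cdot \frac{1}{9}\right) \frac{181}{3} = \left(-3 + \frac{1}{48}\right) \frac{181}{3} = \left(- \frac{143}{48}\right) \frac{181}{3} = - \frac{25883}{144}$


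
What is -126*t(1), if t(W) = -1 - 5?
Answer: 756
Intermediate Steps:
t(W) = -6
-126*t(1) = -126*(-6) = 756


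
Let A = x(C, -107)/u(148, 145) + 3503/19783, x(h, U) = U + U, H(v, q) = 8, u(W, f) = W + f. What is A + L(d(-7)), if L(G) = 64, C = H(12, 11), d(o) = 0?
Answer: 367763633/5796419 ≈ 63.447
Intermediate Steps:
C = 8
x(h, U) = 2*U
A = -3207183/5796419 (A = (2*(-107))/(148 + 145) + 3503/19783 = -214/293 + 3503*(1/19783) = -214*1/293 + 3503/19783 = -214/293 + 3503/19783 = -3207183/5796419 ≈ -0.55330)
A + L(d(-7)) = -3207183/5796419 + 64 = 367763633/5796419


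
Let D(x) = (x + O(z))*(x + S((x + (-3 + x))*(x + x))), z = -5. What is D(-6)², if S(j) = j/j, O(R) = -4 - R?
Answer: 625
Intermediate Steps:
S(j) = 1
D(x) = (1 + x)² (D(x) = (x + (-4 - 1*(-5)))*(x + 1) = (x + (-4 + 5))*(1 + x) = (x + 1)*(1 + x) = (1 + x)*(1 + x) = (1 + x)²)
D(-6)² = (1 + (-6)² + 2*(-6))² = (1 + 36 - 12)² = 25² = 625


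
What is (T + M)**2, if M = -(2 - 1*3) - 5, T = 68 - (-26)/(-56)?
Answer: 3164841/784 ≈ 4036.8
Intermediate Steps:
T = 1891/28 (T = 68 - (-26)*(-1)/56 = 68 - 1*13/28 = 68 - 13/28 = 1891/28 ≈ 67.536)
M = -4 (M = -(2 - 3) - 5 = -1*(-1) - 5 = 1 - 5 = -4)
(T + M)**2 = (1891/28 - 4)**2 = (1779/28)**2 = 3164841/784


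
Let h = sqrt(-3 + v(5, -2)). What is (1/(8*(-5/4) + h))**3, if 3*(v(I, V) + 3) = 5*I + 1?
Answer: -3645/3112136 - 681*sqrt(6)/3112136 ≈ -0.0017072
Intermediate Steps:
v(I, V) = -8/3 + 5*I/3 (v(I, V) = -3 + (5*I + 1)/3 = -3 + (1 + 5*I)/3 = -3 + (1/3 + 5*I/3) = -8/3 + 5*I/3)
h = 2*sqrt(6)/3 (h = sqrt(-3 + (-8/3 + (5/3)*5)) = sqrt(-3 + (-8/3 + 25/3)) = sqrt(-3 + 17/3) = sqrt(8/3) = 2*sqrt(6)/3 ≈ 1.6330)
(1/(8*(-5/4) + h))**3 = (1/(8*(-5/4) + 2*sqrt(6)/3))**3 = (1/(-10 + 2*sqrt(6)/3))**3 = (-10 + 2*sqrt(6)/3)**(-3)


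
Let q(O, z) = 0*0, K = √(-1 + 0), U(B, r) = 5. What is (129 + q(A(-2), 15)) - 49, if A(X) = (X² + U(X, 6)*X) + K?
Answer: 80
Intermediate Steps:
K = I (K = √(-1) = I ≈ 1.0*I)
A(X) = I + X² + 5*X (A(X) = (X² + 5*X) + I = I + X² + 5*X)
q(O, z) = 0
(129 + q(A(-2), 15)) - 49 = (129 + 0) - 49 = 129 - 49 = 80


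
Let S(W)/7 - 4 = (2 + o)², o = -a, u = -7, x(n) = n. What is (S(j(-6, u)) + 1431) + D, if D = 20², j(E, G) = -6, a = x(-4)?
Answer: 2111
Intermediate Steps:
a = -4
o = 4 (o = -1*(-4) = 4)
D = 400
S(W) = 280 (S(W) = 28 + 7*(2 + 4)² = 28 + 7*6² = 28 + 7*36 = 28 + 252 = 280)
(S(j(-6, u)) + 1431) + D = (280 + 1431) + 400 = 1711 + 400 = 2111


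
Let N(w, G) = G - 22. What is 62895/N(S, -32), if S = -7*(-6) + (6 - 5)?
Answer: -20965/18 ≈ -1164.7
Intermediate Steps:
S = 43 (S = 42 + 1 = 43)
N(w, G) = -22 + G
62895/N(S, -32) = 62895/(-22 - 32) = 62895/(-54) = 62895*(-1/54) = -20965/18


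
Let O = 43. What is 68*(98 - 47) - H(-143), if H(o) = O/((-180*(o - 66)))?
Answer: 130466117/37620 ≈ 3468.0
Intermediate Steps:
H(o) = 43/(11880 - 180*o) (H(o) = 43/((-180*(o - 66))) = 43/((-180*(-66 + o))) = 43/(11880 - 180*o))
68*(98 - 47) - H(-143) = 68*(98 - 47) - (-43)/(-11880 + 180*(-143)) = 68*51 - (-43)/(-11880 - 25740) = 3468 - (-43)/(-37620) = 3468 - (-43)*(-1)/37620 = 3468 - 1*43/37620 = 3468 - 43/37620 = 130466117/37620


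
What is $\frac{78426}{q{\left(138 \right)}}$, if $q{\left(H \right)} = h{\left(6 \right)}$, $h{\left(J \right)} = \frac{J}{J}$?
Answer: $78426$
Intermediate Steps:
$h{\left(J \right)} = 1$
$q{\left(H \right)} = 1$
$\frac{78426}{q{\left(138 \right)}} = \frac{78426}{1} = 78426 \cdot 1 = 78426$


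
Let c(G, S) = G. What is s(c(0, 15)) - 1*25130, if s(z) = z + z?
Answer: -25130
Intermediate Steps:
s(z) = 2*z
s(c(0, 15)) - 1*25130 = 2*0 - 1*25130 = 0 - 25130 = -25130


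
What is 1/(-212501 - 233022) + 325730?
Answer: 145120206789/445523 ≈ 3.2573e+5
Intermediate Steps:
1/(-212501 - 233022) + 325730 = 1/(-445523) + 325730 = -1/445523 + 325730 = 145120206789/445523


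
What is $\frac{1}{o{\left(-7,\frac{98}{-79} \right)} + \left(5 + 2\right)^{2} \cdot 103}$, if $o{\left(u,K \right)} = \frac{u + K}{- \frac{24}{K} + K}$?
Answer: $\frac{70090}{353712331} \approx 0.00019816$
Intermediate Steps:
$o{\left(u,K \right)} = \frac{K + u}{K - \frac{24}{K}}$
$\frac{1}{o{\left(-7,\frac{98}{-79} \right)} + \left(5 + 2\right)^{2} \cdot 103} = \frac{1}{\frac{\frac{98}{-79} \left(\frac{98}{-79} - 7\right)}{-24 + \left(\frac{98}{-79}\right)^{2}} + \left(5 + 2\right)^{2} \cdot 103} = \frac{1}{\frac{98 \left(- \frac{1}{79}\right) \left(98 \left(- \frac{1}{79}\right) - 7\right)}{-24 + \left(98 \left(- \frac{1}{79}\right)\right)^{2}} + 7^{2} \cdot 103} = \frac{1}{- \frac{98 \left(- \frac{98}{79} - 7\right)}{79 \left(-24 + \left(- \frac{98}{79}\right)^{2}\right)} + 49 \cdot 103} = \frac{1}{\left(- \frac{98}{79}\right) \frac{1}{-24 + \frac{9604}{6241}} \left(- \frac{651}{79}\right) + 5047} = \frac{1}{\left(- \frac{98}{79}\right) \frac{1}{- \frac{140180}{6241}} \left(- \frac{651}{79}\right) + 5047} = \frac{1}{\left(- \frac{98}{79}\right) \left(- \frac{6241}{140180}\right) \left(- \frac{651}{79}\right) + 5047} = \frac{1}{- \frac{31899}{70090} + 5047} = \frac{1}{\frac{353712331}{70090}} = \frac{70090}{353712331}$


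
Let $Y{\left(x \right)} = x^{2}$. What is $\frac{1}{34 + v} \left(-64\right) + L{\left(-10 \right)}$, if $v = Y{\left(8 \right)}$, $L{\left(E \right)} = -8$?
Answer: $- \frac{424}{49} \approx -8.6531$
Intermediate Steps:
$v = 64$ ($v = 8^{2} = 64$)
$\frac{1}{34 + v} \left(-64\right) + L{\left(-10 \right)} = \frac{1}{34 + 64} \left(-64\right) - 8 = \frac{1}{98} \left(-64\right) - 8 = - \frac{32}{49} - 8 = - \frac{424}{49}$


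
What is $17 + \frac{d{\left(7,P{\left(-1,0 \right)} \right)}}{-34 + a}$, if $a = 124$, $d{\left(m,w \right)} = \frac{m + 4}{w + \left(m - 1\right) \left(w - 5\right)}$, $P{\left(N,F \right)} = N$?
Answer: $\frac{56599}{3330} \approx 16.997$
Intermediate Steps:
$d{\left(m,w \right)} = \frac{4 + m}{w + \left(-1 + m\right) \left(-5 + w\right)}$
$17 + \frac{d{\left(7,P{\left(-1,0 \right)} \right)}}{-34 + a} = 17 + \frac{\frac{1}{5 - 35 + 7 \left(-1\right)} \left(4 + 7\right)}{-34 + 124} = 17 + \frac{\frac{1}{5 - 35 - 7} \cdot 11}{90} = 17 + \frac{1}{-37} \cdot 11 \cdot \frac{1}{90} = 17 + \left(- \frac{1}{37}\right) 11 \cdot \frac{1}{90} = 17 - \frac{11}{3330} = \frac{56599}{3330}$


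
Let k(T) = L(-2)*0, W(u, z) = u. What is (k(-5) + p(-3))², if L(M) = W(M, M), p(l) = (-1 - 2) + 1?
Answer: 4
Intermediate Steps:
p(l) = -2 (p(l) = -3 + 1 = -2)
L(M) = M
k(T) = 0 (k(T) = -2*0 = 0)
(k(-5) + p(-3))² = (0 - 2)² = (-2)² = 4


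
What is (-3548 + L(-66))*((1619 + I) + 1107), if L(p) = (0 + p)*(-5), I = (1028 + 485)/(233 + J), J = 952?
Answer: -10400006414/1185 ≈ -8.7764e+6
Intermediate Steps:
I = 1513/1185 (I = (1028 + 485)/(233 + 952) = 1513/1185 ≈ 1.2768)
L(p) = -5*p (L(p) = p*(-5) = -5*p)
(-3548 + L(-66))*((1619 + I) + 1107) = (-3548 - 5*(-66))*((1619 + 1513/1185) + 1107) = (-3548 + 330)*(1920028/1185 + 1107) = -3218*3231823/1185 = -10400006414/1185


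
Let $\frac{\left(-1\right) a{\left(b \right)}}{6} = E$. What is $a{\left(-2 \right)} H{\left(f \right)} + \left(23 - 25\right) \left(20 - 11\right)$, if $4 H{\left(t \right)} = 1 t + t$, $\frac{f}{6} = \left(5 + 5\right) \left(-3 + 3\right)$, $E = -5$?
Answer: $-18$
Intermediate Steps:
$f = 0$ ($f = 6 \left(5 + 5\right) \left(-3 + 3\right) = 6 \cdot 10 \cdot 0 = 6 \cdot 0 = 0$)
$H{\left(t \right)} = \frac{t}{2}$ ($H{\left(t \right)} = \frac{1 t + t}{4} = \frac{t + t}{4} = \frac{2 t}{4} = \frac{t}{2}$)
$a{\left(b \right)} = 30$ ($a{\left(b \right)} = \left(-6\right) \left(-5\right) = 30$)
$a{\left(-2 \right)} H{\left(f \right)} + \left(23 - 25\right) \left(20 - 11\right) = 30 \cdot \frac{1}{2} \cdot 0 + \left(23 - 25\right) \left(20 - 11\right) = 30 \cdot 0 - 18 = 0 - 18 = -18$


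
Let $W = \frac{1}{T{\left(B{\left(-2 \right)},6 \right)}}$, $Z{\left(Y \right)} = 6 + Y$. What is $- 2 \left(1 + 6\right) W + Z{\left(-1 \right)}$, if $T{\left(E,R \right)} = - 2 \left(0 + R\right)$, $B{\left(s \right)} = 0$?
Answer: $\frac{37}{6} \approx 6.1667$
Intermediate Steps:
$T{\left(E,R \right)} = - 2 R$
$W = - \frac{1}{12}$ ($W = \frac{1}{\left(-2\right) 6} = \frac{1}{-12} = - \frac{1}{12} \approx -0.083333$)
$- 2 \left(1 + 6\right) W + Z{\left(-1 \right)} = - 2 \left(1 + 6\right) \left(- \frac{1}{12}\right) + \left(6 - 1\right) = \left(-2\right) 7 \left(- \frac{1}{12}\right) + 5 = \left(-14\right) \left(- \frac{1}{12}\right) + 5 = \frac{7}{6} + 5 = \frac{37}{6}$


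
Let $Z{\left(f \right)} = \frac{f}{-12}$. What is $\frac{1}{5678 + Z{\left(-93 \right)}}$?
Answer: $\frac{4}{22743} \approx 0.00017588$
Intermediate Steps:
$Z{\left(f \right)} = - \frac{f}{12}$ ($Z{\left(f \right)} = f \left(- \frac{1}{12}\right) = - \frac{f}{12}$)
$\frac{1}{5678 + Z{\left(-93 \right)}} = \frac{1}{5678 - - \frac{31}{4}} = \frac{1}{5678 + \frac{31}{4}} = \frac{1}{\frac{22743}{4}} = \frac{4}{22743}$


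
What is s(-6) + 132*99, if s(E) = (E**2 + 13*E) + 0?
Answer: 13026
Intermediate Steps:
s(E) = E**2 + 13*E
s(-6) + 132*99 = -6*(13 - 6) + 132*99 = -6*7 + 13068 = -42 + 13068 = 13026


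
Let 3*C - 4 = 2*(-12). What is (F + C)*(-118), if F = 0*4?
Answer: 2360/3 ≈ 786.67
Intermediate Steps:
F = 0
C = -20/3 (C = 4/3 + (2*(-12))/3 = 4/3 + (⅓)*(-24) = 4/3 - 8 = -20/3 ≈ -6.6667)
(F + C)*(-118) = (0 - 20/3)*(-118) = -20/3*(-118) = 2360/3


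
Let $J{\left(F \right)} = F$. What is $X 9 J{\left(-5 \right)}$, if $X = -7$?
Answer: $315$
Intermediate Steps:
$X 9 J{\left(-5 \right)} = \left(-7\right) 9 \left(-5\right) = \left(-63\right) \left(-5\right) = 315$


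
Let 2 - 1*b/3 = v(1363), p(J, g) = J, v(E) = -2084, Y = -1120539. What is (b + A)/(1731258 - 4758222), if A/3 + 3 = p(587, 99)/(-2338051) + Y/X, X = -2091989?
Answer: -10190940285005383/4935138872076269732 ≈ -0.0020650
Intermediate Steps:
b = 6258 (b = 6 - 3*(-2084) = 6 + 6252 = 6258)
A = -36164644765113/4891176973439 (A = -9 + 3*(587/(-2338051) - 1120539/(-2091989)) = -9 + 3*(587*(-1/2338051) - 1120539*(-1/2091989)) = -9 + 3*(-587/2338051 + 1120539/2091989) = -9 + 3*(2618649331946/4891176973439) = -9 + 7855947995838/4891176973439 = -36164644765113/4891176973439 ≈ -7.3939)
(b + A)/(1731258 - 4758222) = (6258 - 36164644765113/4891176973439)/(1731258 - 4758222) = (30572820855016149/4891176973439)/(-3026964) = (30572820855016149/4891176973439)*(-1/3026964) = -10190940285005383/4935138872076269732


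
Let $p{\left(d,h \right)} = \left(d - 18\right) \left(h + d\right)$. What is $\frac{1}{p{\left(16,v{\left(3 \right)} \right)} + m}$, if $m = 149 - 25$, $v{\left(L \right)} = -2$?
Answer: $\frac{1}{96} \approx 0.010417$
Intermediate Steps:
$p{\left(d,h \right)} = \left(-18 + d\right) \left(d + h\right)$
$m = 124$
$\frac{1}{p{\left(16,v{\left(3 \right)} \right)} + m} = \frac{1}{\left(16^{2} - 288 - -36 + 16 \left(-2\right)\right) + 124} = \frac{1}{\left(256 - 288 + 36 - 32\right) + 124} = \frac{1}{-28 + 124} = \frac{1}{96}$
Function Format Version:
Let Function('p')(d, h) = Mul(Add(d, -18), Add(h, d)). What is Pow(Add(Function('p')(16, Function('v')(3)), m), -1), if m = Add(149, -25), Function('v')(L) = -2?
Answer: Rational(1, 96) ≈ 0.010417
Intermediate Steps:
Function('p')(d, h) = Mul(Add(-18, d), Add(d, h))
m = 124
Pow(Add(Function('p')(16, Function('v')(3)), m), -1) = Pow(Add(Add(Pow(16, 2), Mul(-18, 16), Mul(-18, -2), Mul(16, -2)), 124), -1) = Pow(Add(Add(256, -288, 36, -32), 124), -1) = Pow(Add(-28, 124), -1) = Pow(96, -1) = Rational(1, 96)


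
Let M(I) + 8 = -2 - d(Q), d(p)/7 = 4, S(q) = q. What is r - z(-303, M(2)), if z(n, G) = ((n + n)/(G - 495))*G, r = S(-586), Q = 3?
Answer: -289310/533 ≈ -542.80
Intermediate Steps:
d(p) = 28 (d(p) = 7*4 = 28)
r = -586
M(I) = -38 (M(I) = -8 + (-2 - 1*28) = -8 + (-2 - 28) = -8 - 30 = -38)
z(n, G) = 2*G*n/(-495 + G) (z(n, G) = ((2*n)/(-495 + G))*G = (2*n/(-495 + G))*G = 2*G*n/(-495 + G))
r - z(-303, M(2)) = -586 - 2*(-38)*(-303)/(-495 - 38) = -586 - 2*(-38)*(-303)/(-533) = -586 - 2*(-38)*(-303)*(-1)/533 = -586 - 1*(-23028/533) = -586 + 23028/533 = -289310/533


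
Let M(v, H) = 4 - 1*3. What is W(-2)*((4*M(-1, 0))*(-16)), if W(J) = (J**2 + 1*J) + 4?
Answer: -384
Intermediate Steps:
M(v, H) = 1 (M(v, H) = 4 - 3 = 1)
W(J) = 4 + J + J**2 (W(J) = (J**2 + J) + 4 = (J + J**2) + 4 = 4 + J + J**2)
W(-2)*((4*M(-1, 0))*(-16)) = (4 - 2 + (-2)**2)*((4*1)*(-16)) = (4 - 2 + 4)*(4*(-16)) = 6*(-64) = -384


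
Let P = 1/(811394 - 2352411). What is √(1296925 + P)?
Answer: 2*√769962776846680077/1541017 ≈ 1138.8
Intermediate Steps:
P = -1/1541017 (P = 1/(-1541017) = -1/1541017 ≈ -6.4892e-7)
√(1296925 + P) = √(1296925 - 1/1541017) = √(1998583472724/1541017) = 2*√769962776846680077/1541017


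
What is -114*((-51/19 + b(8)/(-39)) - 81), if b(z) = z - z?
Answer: 9540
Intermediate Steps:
b(z) = 0
-114*((-51/19 + b(8)/(-39)) - 81) = -114*((-51/19 + 0/(-39)) - 81) = -114*((-51*1/19 + 0*(-1/39)) - 81) = -114*((-51/19 + 0) - 81) = -114*(-51/19 - 81) = -114*(-1590/19) = 9540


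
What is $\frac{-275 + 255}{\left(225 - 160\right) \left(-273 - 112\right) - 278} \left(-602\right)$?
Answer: $- \frac{12040}{25303} \approx -0.47583$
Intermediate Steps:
$\frac{-275 + 255}{\left(225 - 160\right) \left(-273 - 112\right) - 278} \left(-602\right) = - \frac{20}{65 \left(-385\right) - 278} \left(-602\right) = - \frac{20}{-25025 - 278} \left(-602\right) = - \frac{20}{-25303} \left(-602\right) = \left(-20\right) \left(- \frac{1}{25303}\right) \left(-602\right) = \frac{20}{25303} \left(-602\right) = - \frac{12040}{25303}$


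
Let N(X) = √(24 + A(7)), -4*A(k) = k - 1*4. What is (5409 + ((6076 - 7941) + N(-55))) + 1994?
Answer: 5538 + √93/2 ≈ 5542.8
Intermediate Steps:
A(k) = 1 - k/4 (A(k) = -(k - 1*4)/4 = -(k - 4)/4 = -(-4 + k)/4 = 1 - k/4)
N(X) = √93/2 (N(X) = √(24 + (1 - ¼*7)) = √(24 + (1 - 7/4)) = √(24 - ¾) = √(93/4) = √93/2)
(5409 + ((6076 - 7941) + N(-55))) + 1994 = (5409 + ((6076 - 7941) + √93/2)) + 1994 = (5409 + (-1865 + √93/2)) + 1994 = (3544 + √93/2) + 1994 = 5538 + √93/2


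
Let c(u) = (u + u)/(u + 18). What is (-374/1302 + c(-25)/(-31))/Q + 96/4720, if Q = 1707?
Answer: 6568127/327820815 ≈ 0.020036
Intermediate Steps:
c(u) = 2*u/(18 + u) (c(u) = (2*u)/(18 + u) = 2*u/(18 + u))
(-374/1302 + c(-25)/(-31))/Q + 96/4720 = (-374/1302 + (2*(-25)/(18 - 25))/(-31))/1707 + 96/4720 = (-374*1/1302 + (2*(-25)/(-7))*(-1/31))*(1/1707) + 96*(1/4720) = (-187/651 + (2*(-25)*(-⅐))*(-1/31))*(1/1707) + 6/295 = (-187/651 + (50/7)*(-1/31))*(1/1707) + 6/295 = (-187/651 - 50/217)*(1/1707) + 6/295 = -337/651*1/1707 + 6/295 = -337/1111257 + 6/295 = 6568127/327820815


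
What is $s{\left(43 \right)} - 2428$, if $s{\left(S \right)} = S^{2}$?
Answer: $-579$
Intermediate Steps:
$s{\left(43 \right)} - 2428 = 43^{2} - 2428 = 1849 - 2428 = -579$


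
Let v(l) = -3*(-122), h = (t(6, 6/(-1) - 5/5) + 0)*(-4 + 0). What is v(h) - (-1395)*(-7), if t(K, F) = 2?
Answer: -9399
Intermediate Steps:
h = -8 (h = (2 + 0)*(-4 + 0) = 2*(-4) = -8)
v(l) = 366
v(h) - (-1395)*(-7) = 366 - (-1395)*(-7) = 366 - 1*9765 = 366 - 9765 = -9399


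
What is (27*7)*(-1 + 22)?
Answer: 3969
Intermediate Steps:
(27*7)*(-1 + 22) = 189*21 = 3969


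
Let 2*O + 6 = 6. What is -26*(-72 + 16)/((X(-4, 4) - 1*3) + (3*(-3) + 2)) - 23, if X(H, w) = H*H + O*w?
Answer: 659/3 ≈ 219.67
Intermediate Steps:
O = 0 (O = -3 + (½)*6 = -3 + 3 = 0)
X(H, w) = H² (X(H, w) = H*H + 0*w = H² + 0 = H²)
-26*(-72 + 16)/((X(-4, 4) - 1*3) + (3*(-3) + 2)) - 23 = -26*(-72 + 16)/(((-4)² - 1*3) + (3*(-3) + 2)) - 23 = -(-1456)/((16 - 3) + (-9 + 2)) - 23 = -(-1456)/(13 - 7) - 23 = -(-1456)/6 - 23 = -26*(-28/3) - 23 = 728/3 - 23 = 659/3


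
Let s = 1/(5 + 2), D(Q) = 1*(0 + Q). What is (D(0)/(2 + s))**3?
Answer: 0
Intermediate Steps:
D(Q) = Q (D(Q) = 1*Q = Q)
s = 1/7 ≈ 0.14286
(D(0)/(2 + s))**3 = (0/(2 + 1/7))**3 = (0/(15/7))**3 = (0*(7/15))**3 = 0**3 = 0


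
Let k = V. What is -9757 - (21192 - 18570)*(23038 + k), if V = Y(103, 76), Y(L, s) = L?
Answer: -60685459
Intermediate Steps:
V = 103
k = 103
-9757 - (21192 - 18570)*(23038 + k) = -9757 - (21192 - 18570)*(23038 + 103) = -9757 - 2622*23141 = -9757 - 1*60675702 = -9757 - 60675702 = -60685459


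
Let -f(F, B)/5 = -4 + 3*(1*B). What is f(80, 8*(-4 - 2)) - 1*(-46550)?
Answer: 47290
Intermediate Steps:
f(F, B) = 20 - 15*B (f(F, B) = -5*(-4 + 3*(1*B)) = -5*(-4 + 3*B) = 20 - 15*B)
f(80, 8*(-4 - 2)) - 1*(-46550) = (20 - 120*(-4 - 2)) - 1*(-46550) = (20 - 120*(-6)) + 46550 = (20 - 15*(-48)) + 46550 = (20 + 720) + 46550 = 740 + 46550 = 47290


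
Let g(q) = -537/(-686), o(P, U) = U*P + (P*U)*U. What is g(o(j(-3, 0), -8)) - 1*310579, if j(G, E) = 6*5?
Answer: -213056657/686 ≈ -3.1058e+5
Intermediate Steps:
j(G, E) = 30
o(P, U) = P*U + P*U²
g(q) = 537/686 (g(q) = -537*(-1/686) = 537/686)
g(o(j(-3, 0), -8)) - 1*310579 = 537/686 - 1*310579 = 537/686 - 310579 = -213056657/686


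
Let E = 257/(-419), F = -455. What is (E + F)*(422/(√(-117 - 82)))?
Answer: 80560644*I*√199/83381 ≈ 13630.0*I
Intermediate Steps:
E = -257/419 (E = 257*(-1/419) = -257/419 ≈ -0.61337)
(E + F)*(422/(√(-117 - 82))) = (-257/419 - 455)*(422/(√(-117 - 82))) = -80560644/(419*(√(-199))) = -80560644/(419*(I*√199)) = -80560644*(-I*√199/199)/419 = -(-80560644)*I*√199/83381 = 80560644*I*√199/83381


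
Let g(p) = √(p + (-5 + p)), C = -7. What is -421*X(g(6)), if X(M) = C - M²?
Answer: 5894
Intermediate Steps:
g(p) = √(-5 + 2*p)
X(M) = -7 - M²
-421*X(g(6)) = -421*(-7 - (√(-5 + 2*6))²) = -421*(-7 - (√(-5 + 12))²) = -421*(-7 - (√7)²) = -421*(-7 - 1*7) = -421*(-7 - 7) = -421*(-14) = 5894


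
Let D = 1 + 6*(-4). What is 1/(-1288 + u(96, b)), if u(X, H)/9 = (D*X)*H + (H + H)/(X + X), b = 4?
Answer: -8/646205 ≈ -1.2380e-5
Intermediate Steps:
D = -23 (D = 1 - 24 = -23)
u(X, H) = -207*H*X + 9*H/X (u(X, H) = 9*((-23*X)*H + (H + H)/(X + X)) = 9*(-23*H*X + (2*H)/((2*X))) = 9*(-23*H*X + (2*H)*(1/(2*X))) = 9*(-23*H*X + H/X) = 9*(H/X - 23*H*X) = -207*H*X + 9*H/X)
1/(-1288 + u(96, b)) = 1/(-1288 + (-207*4*96 + 9*4/96)) = 1/(-1288 + (-79488 + 9*4*(1/96))) = 1/(-1288 + (-79488 + 3/8)) = 1/(-1288 - 635901/8) = 1/(-646205/8) = -8/646205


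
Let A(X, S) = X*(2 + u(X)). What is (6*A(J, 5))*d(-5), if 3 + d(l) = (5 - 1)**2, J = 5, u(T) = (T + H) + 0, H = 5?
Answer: 4680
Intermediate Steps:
u(T) = 5 + T (u(T) = (T + 5) + 0 = (5 + T) + 0 = 5 + T)
A(X, S) = X*(7 + X) (A(X, S) = X*(2 + (5 + X)) = X*(7 + X))
d(l) = 13 (d(l) = -3 + (5 - 1)**2 = -3 + 4**2 = -3 + 16 = 13)
(6*A(J, 5))*d(-5) = (6*(5*(7 + 5)))*13 = (6*(5*12))*13 = (6*60)*13 = 360*13 = 4680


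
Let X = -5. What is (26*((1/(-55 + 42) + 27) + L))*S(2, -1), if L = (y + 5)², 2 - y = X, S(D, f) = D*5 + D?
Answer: 53328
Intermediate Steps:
S(D, f) = 6*D (S(D, f) = 5*D + D = 6*D)
y = 7 (y = 2 - 1*(-5) = 2 + 5 = 7)
L = 144 (L = (7 + 5)² = 12² = 144)
(26*((1/(-55 + 42) + 27) + L))*S(2, -1) = (26*((1/(-55 + 42) + 27) + 144))*(6*2) = (26*((1/(-13) + 27) + 144))*12 = (26*((-1/13 + 27) + 144))*12 = (26*(350/13 + 144))*12 = (26*(2222/13))*12 = 4444*12 = 53328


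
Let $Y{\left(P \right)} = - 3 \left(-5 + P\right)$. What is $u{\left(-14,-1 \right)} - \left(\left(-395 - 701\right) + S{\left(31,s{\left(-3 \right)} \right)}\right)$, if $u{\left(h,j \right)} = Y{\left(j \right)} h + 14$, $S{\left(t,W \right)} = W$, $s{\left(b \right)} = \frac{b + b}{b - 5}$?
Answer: $\frac{3429}{4} \approx 857.25$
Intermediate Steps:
$Y{\left(P \right)} = 15 - 3 P$
$s{\left(b \right)} = \frac{2 b}{-5 + b}$
$u{\left(h,j \right)} = 14 + h \left(15 - 3 j\right)$ ($u{\left(h,j \right)} = \left(15 - 3 j\right) h + 14 = h \left(15 - 3 j\right) + 14 = 14 + h \left(15 - 3 j\right)$)
$u{\left(-14,-1 \right)} - \left(\left(-395 - 701\right) + S{\left(31,s{\left(-3 \right)} \right)}\right) = \left(14 - - 42 \left(-5 - 1\right)\right) - \left(\left(-395 - 701\right) + 2 \left(-3\right) \frac{1}{-5 - 3}\right) = \left(14 - \left(-42\right) \left(-6\right)\right) - \left(-1096 + 2 \left(-3\right) \frac{1}{-8}\right) = \left(14 - 252\right) - \left(-1096 + 2 \left(-3\right) \left(- \frac{1}{8}\right)\right) = -238 - \left(-1096 + \frac{3}{4}\right) = -238 - - \frac{4381}{4} = -238 + \frac{4381}{4} = \frac{3429}{4}$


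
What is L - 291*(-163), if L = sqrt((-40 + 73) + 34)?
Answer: 47433 + sqrt(67) ≈ 47441.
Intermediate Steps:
L = sqrt(67) (L = sqrt(33 + 34) = sqrt(67) ≈ 8.1853)
L - 291*(-163) = sqrt(67) - 291*(-163) = sqrt(67) + 47433 = 47433 + sqrt(67)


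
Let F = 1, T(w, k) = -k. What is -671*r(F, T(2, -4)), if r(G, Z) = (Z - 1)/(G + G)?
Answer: -2013/2 ≈ -1006.5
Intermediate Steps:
r(G, Z) = (-1 + Z)/(2*G) (r(G, Z) = (-1 + Z)/((2*G)) = (-1 + Z)*(1/(2*G)) = (-1 + Z)/(2*G))
-671*r(F, T(2, -4)) = -671*(-1 - 1*(-4))/(2*1) = -671*(-1 + 4)/2 = -671*3/2 = -2013/2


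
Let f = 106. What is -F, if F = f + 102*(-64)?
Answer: 6422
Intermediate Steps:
F = -6422 (F = 106 + 102*(-64) = 106 - 6528 = -6422)
-F = -1*(-6422) = 6422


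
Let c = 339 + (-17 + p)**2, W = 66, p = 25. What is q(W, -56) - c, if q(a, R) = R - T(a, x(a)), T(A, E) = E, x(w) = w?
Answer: -525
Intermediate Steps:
q(a, R) = R - a
c = 403 (c = 339 + (-17 + 25)**2 = 339 + 8**2 = 339 + 64 = 403)
q(W, -56) - c = (-56 - 1*66) - 1*403 = (-56 - 66) - 403 = -122 - 403 = -525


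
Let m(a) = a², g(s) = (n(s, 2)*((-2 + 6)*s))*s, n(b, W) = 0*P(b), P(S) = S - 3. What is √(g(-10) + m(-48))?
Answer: 48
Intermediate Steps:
P(S) = -3 + S
n(b, W) = 0 (n(b, W) = 0*(-3 + b) = 0)
g(s) = 0 (g(s) = (0*((-2 + 6)*s))*s = (0*(4*s))*s = 0*s = 0)
√(g(-10) + m(-48)) = √(0 + (-48)²) = √(0 + 2304) = √2304 = 48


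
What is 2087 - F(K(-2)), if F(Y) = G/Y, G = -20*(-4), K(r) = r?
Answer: 2127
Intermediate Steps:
G = 80
F(Y) = 80/Y
2087 - F(K(-2)) = 2087 - 80/(-2) = 2087 - 80*(-1)/2 = 2087 - 1*(-40) = 2087 + 40 = 2127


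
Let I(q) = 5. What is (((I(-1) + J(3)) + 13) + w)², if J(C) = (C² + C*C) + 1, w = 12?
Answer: 2401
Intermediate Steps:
J(C) = 1 + 2*C² (J(C) = (C² + C²) + 1 = 2*C² + 1 = 1 + 2*C²)
(((I(-1) + J(3)) + 13) + w)² = (((5 + (1 + 2*3²)) + 13) + 12)² = (((5 + (1 + 2*9)) + 13) + 12)² = (((5 + (1 + 18)) + 13) + 12)² = (((5 + 19) + 13) + 12)² = ((24 + 13) + 12)² = (37 + 12)² = 49² = 2401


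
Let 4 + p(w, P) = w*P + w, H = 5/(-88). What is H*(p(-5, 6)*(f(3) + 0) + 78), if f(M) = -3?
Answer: -975/88 ≈ -11.080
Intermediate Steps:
H = -5/88 (H = 5*(-1/88) = -5/88 ≈ -0.056818)
p(w, P) = -4 + w + P*w (p(w, P) = -4 + (w*P + w) = -4 + (P*w + w) = -4 + (w + P*w) = -4 + w + P*w)
H*(p(-5, 6)*(f(3) + 0) + 78) = -5*((-4 - 5 + 6*(-5))*(-3 + 0) + 78)/88 = -5*((-4 - 5 - 30)*(-3) + 78)/88 = -5*(-39*(-3) + 78)/88 = -5*(117 + 78)/88 = -5/88*195 = -975/88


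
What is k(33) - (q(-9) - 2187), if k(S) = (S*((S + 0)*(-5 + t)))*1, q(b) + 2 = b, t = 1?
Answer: -2158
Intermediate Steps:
q(b) = -2 + b
k(S) = -4*S² (k(S) = (S*((S + 0)*(-5 + 1)))*1 = (S*(S*(-4)))*1 = (S*(-4*S))*1 = -4*S²*1 = -4*S²)
k(33) - (q(-9) - 2187) = -4*33² - ((-2 - 9) - 2187) = -4*1089 - (-11 - 2187) = -4356 - 1*(-2198) = -4356 + 2198 = -2158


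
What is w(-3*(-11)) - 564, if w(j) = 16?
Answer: -548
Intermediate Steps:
w(-3*(-11)) - 564 = 16 - 564 = -548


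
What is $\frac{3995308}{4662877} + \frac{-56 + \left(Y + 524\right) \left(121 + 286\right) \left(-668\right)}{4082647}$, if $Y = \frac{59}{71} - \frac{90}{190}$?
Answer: $- \frac{874731189010707980}{25680752193020231} \approx -34.062$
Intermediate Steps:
$Y = \frac{482}{1349}$ ($Y = 59 \cdot \frac{1}{71} - \frac{9}{19} = \frac{59}{71} - \frac{9}{19} = \frac{482}{1349} \approx 0.3573$)
$\frac{3995308}{4662877} + \frac{-56 + \left(Y + 524\right) \left(121 + 286\right) \left(-668\right)}{4082647} = \frac{3995308}{4662877} + \frac{-56 + \left(\frac{482}{1349} + 524\right) \left(121 + 286\right) \left(-668\right)}{4082647} = 3995308 \cdot \frac{1}{4662877} + \left(-56 + \frac{707358}{1349} \cdot 407 \left(-668\right)\right) \frac{1}{4082647} = \frac{3995308}{4662877} + \left(-56 + \frac{287894706}{1349} \left(-668\right)\right) \frac{1}{4082647} = \frac{3995308}{4662877} + \left(-56 - \frac{192313663608}{1349}\right) \frac{1}{4082647} = \frac{3995308}{4662877} - \frac{192313739152}{5507490803} = - \frac{874731189010707980}{25680752193020231}$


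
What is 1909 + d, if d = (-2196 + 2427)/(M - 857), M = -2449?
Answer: 2103641/1102 ≈ 1908.9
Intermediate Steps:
d = -77/1102 (d = (-2196 + 2427)/(-2449 - 857) = 231/(-3306) = 231*(-1/3306) = -77/1102 ≈ -0.069873)
1909 + d = 1909 - 77/1102 = 2103641/1102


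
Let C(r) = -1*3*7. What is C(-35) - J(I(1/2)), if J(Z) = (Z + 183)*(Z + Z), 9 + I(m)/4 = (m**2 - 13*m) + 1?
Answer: 14343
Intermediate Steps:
I(m) = -32 - 52*m + 4*m**2 (I(m) = -36 + 4*((m**2 - 13*m) + 1) = -36 + 4*(1 + m**2 - 13*m) = -36 + (4 - 52*m + 4*m**2) = -32 - 52*m + 4*m**2)
C(r) = -21 (C(r) = -3*7 = -21)
J(Z) = 2*Z*(183 + Z) (J(Z) = (183 + Z)*(2*Z) = 2*Z*(183 + Z))
C(-35) - J(I(1/2)) = -21 - 2*(-32 - 52/2 + 4*(1/2)**2)*(183 + (-32 - 52/2 + 4*(1/2)**2)) = -21 - 2*(-32 - 52*1/2 + 4*(1/2)**2)*(183 + (-32 - 52*1/2 + 4*(1/2)**2)) = -21 - 2*(-32 - 26 + 4*(1/4))*(183 + (-32 - 26 + 4*(1/4))) = -21 - 2*(-32 - 26 + 1)*(183 + (-32 - 26 + 1)) = -21 - 2*(-57)*(183 - 57) = -21 - 2*(-57)*126 = -21 - 1*(-14364) = -21 + 14364 = 14343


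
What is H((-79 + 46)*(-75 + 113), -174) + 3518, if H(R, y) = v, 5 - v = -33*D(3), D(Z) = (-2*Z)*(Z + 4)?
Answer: 2137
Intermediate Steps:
D(Z) = -2*Z*(4 + Z) (D(Z) = (-2*Z)*(4 + Z) = -2*Z*(4 + Z))
v = -1381 (v = 5 - (-33)*(-2*3*(4 + 3)) = 5 - (-33)*(-2*3*7) = 5 - (-33)*(-42) = 5 - 1*1386 = 5 - 1386 = -1381)
H(R, y) = -1381
H((-79 + 46)*(-75 + 113), -174) + 3518 = -1381 + 3518 = 2137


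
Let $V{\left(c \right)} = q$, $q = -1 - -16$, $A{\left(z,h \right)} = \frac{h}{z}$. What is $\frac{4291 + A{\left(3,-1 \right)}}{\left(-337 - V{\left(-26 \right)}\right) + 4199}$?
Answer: $\frac{12872}{11541} \approx 1.1153$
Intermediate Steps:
$q = 15$ ($q = -1 + 16 = 15$)
$V{\left(c \right)} = 15$
$\frac{4291 + A{\left(3,-1 \right)}}{\left(-337 - V{\left(-26 \right)}\right) + 4199} = \frac{4291 - \frac{1}{3}}{\left(-337 - 15\right) + 4199} = \frac{4291 - \frac{1}{3}}{-352 + 4199} = \frac{12872}{3 \cdot 3847} = \frac{12872}{3} \cdot \frac{1}{3847} = \frac{12872}{11541}$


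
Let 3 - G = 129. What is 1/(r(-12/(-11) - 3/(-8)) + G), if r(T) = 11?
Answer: -1/115 ≈ -0.0086956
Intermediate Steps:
G = -126 (G = 3 - 1*129 = 3 - 129 = -126)
1/(r(-12/(-11) - 3/(-8)) + G) = 1/(11 - 126) = 1/(-115) = -1/115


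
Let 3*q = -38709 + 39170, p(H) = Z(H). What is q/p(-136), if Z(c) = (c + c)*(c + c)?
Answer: 461/221952 ≈ 0.0020770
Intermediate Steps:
Z(c) = 4*c² (Z(c) = (2*c)*(2*c) = 4*c²)
p(H) = 4*H²
q = 461/3 (q = (-38709 + 39170)/3 = (⅓)*461 = 461/3 ≈ 153.67)
q/p(-136) = 461/(3*((4*(-136)²))) = 461/(3*((4*18496))) = (461/3)/73984 = (461/3)*(1/73984) = 461/221952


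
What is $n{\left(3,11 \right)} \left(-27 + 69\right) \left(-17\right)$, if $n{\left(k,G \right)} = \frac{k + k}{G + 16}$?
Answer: $- \frac{476}{3} \approx -158.67$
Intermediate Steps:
$n{\left(k,G \right)} = \frac{2 k}{16 + G}$
$n{\left(3,11 \right)} \left(-27 + 69\right) \left(-17\right) = 2 \cdot 3 \frac{1}{16 + 11} \left(-27 + 69\right) \left(-17\right) = 2 \cdot 3 \cdot \frac{1}{27} \cdot 42 \left(-17\right) = 2 \cdot 3 \cdot \frac{1}{27} \left(-714\right) = \frac{2}{9} \left(-714\right) = - \frac{476}{3}$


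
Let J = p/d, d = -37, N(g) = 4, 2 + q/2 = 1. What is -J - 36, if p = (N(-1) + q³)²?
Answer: -1316/37 ≈ -35.568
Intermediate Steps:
q = -2 (q = -4 + 2*1 = -4 + 2 = -2)
p = 16 (p = (4 + (-2)³)² = (4 - 8)² = (-4)² = 16)
J = -16/37 (J = 16/(-37) = 16*(-1/37) = -16/37 ≈ -0.43243)
-J - 36 = -1*(-16/37) - 36 = 16/37 - 36 = -1316/37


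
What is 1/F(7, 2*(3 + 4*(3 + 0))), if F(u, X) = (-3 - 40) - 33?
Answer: -1/76 ≈ -0.013158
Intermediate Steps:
F(u, X) = -76 (F(u, X) = -43 - 33 = -76)
1/F(7, 2*(3 + 4*(3 + 0))) = 1/(-76) = -1/76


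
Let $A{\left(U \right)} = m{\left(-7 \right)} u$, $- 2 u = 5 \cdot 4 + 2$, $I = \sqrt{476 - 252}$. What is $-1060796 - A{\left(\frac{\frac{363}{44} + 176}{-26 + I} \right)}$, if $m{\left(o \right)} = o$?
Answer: $-1060873$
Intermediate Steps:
$I = 4 \sqrt{14}$ ($I = \sqrt{224} = 4 \sqrt{14} \approx 14.967$)
$u = -11$ ($u = - \frac{5 \cdot 4 + 2}{2} = - \frac{20 + 2}{2} = \left(- \frac{1}{2}\right) 22 = -11$)
$A{\left(U \right)} = 77$ ($A{\left(U \right)} = \left(-7\right) \left(-11\right) = 77$)
$-1060796 - A{\left(\frac{\frac{363}{44} + 176}{-26 + I} \right)} = -1060796 - 77 = -1060873$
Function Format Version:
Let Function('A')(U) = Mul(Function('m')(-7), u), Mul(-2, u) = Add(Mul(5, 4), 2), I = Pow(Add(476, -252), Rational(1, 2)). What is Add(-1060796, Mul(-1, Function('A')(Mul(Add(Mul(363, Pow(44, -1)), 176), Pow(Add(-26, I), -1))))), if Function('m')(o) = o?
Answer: -1060873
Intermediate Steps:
I = Mul(4, Pow(14, Rational(1, 2))) (I = Pow(224, Rational(1, 2)) = Mul(4, Pow(14, Rational(1, 2))) ≈ 14.967)
u = -11 (u = Mul(Rational(-1, 2), Add(Mul(5, 4), 2)) = Mul(Rational(-1, 2), Add(20, 2)) = Mul(Rational(-1, 2), 22) = -11)
Function('A')(U) = 77 (Function('A')(U) = Mul(-7, -11) = 77)
Add(-1060796, Mul(-1, Function('A')(Mul(Add(Mul(363, Pow(44, -1)), 176), Pow(Add(-26, I), -1))))) = Add(-1060796, Mul(-1, 77)) = Add(-1060796, -77) = -1060873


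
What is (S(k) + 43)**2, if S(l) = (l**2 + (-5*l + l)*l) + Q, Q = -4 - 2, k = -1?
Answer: 1156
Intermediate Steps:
Q = -6
S(l) = -6 - 3*l**2 (S(l) = (l**2 + (-5*l + l)*l) - 6 = (l**2 + (-4*l)*l) - 6 = (l**2 - 4*l**2) - 6 = -3*l**2 - 6 = -6 - 3*l**2)
(S(k) + 43)**2 = ((-6 - 3*(-1)**2) + 43)**2 = ((-6 - 3*1) + 43)**2 = ((-6 - 3) + 43)**2 = (-9 + 43)**2 = 34**2 = 1156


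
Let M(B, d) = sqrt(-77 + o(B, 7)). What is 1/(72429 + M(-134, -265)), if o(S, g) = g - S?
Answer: 1/72437 ≈ 1.3805e-5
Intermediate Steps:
M(B, d) = sqrt(-70 - B) (M(B, d) = sqrt(-77 + (7 - B)) = sqrt(-70 - B))
1/(72429 + M(-134, -265)) = 1/(72429 + sqrt(-70 - 1*(-134))) = 1/(72429 + sqrt(-70 + 134)) = 1/(72429 + sqrt(64)) = 1/(72429 + 8) = 1/72437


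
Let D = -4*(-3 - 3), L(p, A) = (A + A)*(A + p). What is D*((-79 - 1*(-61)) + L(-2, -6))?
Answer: 1872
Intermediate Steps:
L(p, A) = 2*A*(A + p) (L(p, A) = (2*A)*(A + p) = 2*A*(A + p))
D = 24 (D = -4*(-6) = 24)
D*((-79 - 1*(-61)) + L(-2, -6)) = 24*((-79 - 1*(-61)) + 2*(-6)*(-6 - 2)) = 24*((-79 + 61) + 2*(-6)*(-8)) = 24*(-18 + 96) = 24*78 = 1872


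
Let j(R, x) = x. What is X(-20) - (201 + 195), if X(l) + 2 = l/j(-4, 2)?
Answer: -408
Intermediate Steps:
X(l) = -2 + l/2
X(-20) - (201 + 195) = (-2 + (½)*(-20)) - (201 + 195) = (-2 - 10) - 1*396 = -12 - 396 = -408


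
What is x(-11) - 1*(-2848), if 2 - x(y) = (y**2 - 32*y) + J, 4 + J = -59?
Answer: 2440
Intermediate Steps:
J = -63 (J = -4 - 59 = -63)
x(y) = 65 - y**2 + 32*y (x(y) = 2 - ((y**2 - 32*y) - 63) = 2 - (-63 + y**2 - 32*y) = 2 + (63 - y**2 + 32*y) = 65 - y**2 + 32*y)
x(-11) - 1*(-2848) = (65 - 1*(-11)**2 + 32*(-11)) - 1*(-2848) = (65 - 1*121 - 352) + 2848 = (65 - 121 - 352) + 2848 = -408 + 2848 = 2440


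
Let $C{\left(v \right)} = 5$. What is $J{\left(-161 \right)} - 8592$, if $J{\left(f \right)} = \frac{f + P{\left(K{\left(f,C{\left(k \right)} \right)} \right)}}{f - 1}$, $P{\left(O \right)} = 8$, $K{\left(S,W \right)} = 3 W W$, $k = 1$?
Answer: $- \frac{154639}{18} \approx -8591.1$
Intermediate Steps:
$K{\left(S,W \right)} = 3 W^{2}$
$J{\left(f \right)} = \frac{8 + f}{-1 + f}$ ($J{\left(f \right)} = \frac{f + 8}{f - 1} = \frac{8 + f}{-1 + f}$)
$J{\left(-161 \right)} - 8592 = \frac{8 - 161}{-1 - 161} - 8592 = \frac{1}{-162} \left(-153\right) - 8592 = \left(- \frac{1}{162}\right) \left(-153\right) - 8592 = \frac{17}{18} - 8592 = - \frac{154639}{18}$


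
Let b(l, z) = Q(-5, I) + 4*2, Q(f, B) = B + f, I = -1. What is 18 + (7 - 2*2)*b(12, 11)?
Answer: 24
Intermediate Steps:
b(l, z) = 2 (b(l, z) = (-1 - 5) + 4*2 = -6 + 8 = 2)
18 + (7 - 2*2)*b(12, 11) = 18 + (7 - 2*2)*2 = 18 + (7 - 4)*2 = 18 + 3*2 = 18 + 6 = 24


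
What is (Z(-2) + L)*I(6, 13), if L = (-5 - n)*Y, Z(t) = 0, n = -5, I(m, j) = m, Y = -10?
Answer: 0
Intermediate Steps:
L = 0 (L = (-5 - 1*(-5))*(-10) = (-5 + 5)*(-10) = 0*(-10) = 0)
(Z(-2) + L)*I(6, 13) = (0 + 0)*6 = 0*6 = 0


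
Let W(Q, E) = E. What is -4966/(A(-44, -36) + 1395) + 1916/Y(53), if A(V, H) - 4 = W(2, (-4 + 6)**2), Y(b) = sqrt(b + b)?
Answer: -4966/1403 + 958*sqrt(106)/53 ≈ 182.56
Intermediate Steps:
Y(b) = sqrt(2)*sqrt(b) (Y(b) = sqrt(2*b) = sqrt(2)*sqrt(b))
A(V, H) = 8 (A(V, H) = 4 + (-4 + 6)**2 = 4 + 2**2 = 4 + 4 = 8)
-4966/(A(-44, -36) + 1395) + 1916/Y(53) = -4966/(8 + 1395) + 1916/((sqrt(2)*sqrt(53))) = -4966/1403 + 1916/(sqrt(106)) = -4966*1/1403 + 1916*(sqrt(106)/106) = -4966/1403 + 958*sqrt(106)/53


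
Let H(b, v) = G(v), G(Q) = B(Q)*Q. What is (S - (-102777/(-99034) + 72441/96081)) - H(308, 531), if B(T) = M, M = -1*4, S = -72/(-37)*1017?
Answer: 481301248815267/117355190966 ≈ 4101.2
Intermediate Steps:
S = 73224/37 (S = -72*(-1/37)*1017 = (72/37)*1017 = 73224/37 ≈ 1979.0)
M = -4
B(T) = -4
G(Q) = -4*Q
H(b, v) = -4*v
(S - (-102777/(-99034) + 72441/96081)) - H(308, 531) = (73224/37 - (-102777/(-99034) + 72441/96081)) - (-4)*531 = (73224/37 - (-102777*(-1/99034) + 72441*(1/96081))) - 1*(-2124) = (73224/37 - (102777/99034 + 24147/32027)) + 2124 = (73224/37 - 1*5683012977/3171761918) + 2124 = (73224/37 - 5683012977/3171761918) + 2124 = 232038823203483/117355190966 + 2124 = 481301248815267/117355190966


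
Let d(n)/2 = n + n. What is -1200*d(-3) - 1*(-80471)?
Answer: 94871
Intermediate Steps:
d(n) = 4*n (d(n) = 2*(n + n) = 2*(2*n) = 4*n)
-1200*d(-3) - 1*(-80471) = -4800*(-3) - 1*(-80471) = -1200*(-12) + 80471 = 14400 + 80471 = 94871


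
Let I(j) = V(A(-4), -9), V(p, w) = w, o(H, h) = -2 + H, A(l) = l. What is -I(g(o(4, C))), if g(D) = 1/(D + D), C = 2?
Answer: 9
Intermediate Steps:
g(D) = 1/(2*D)
I(j) = -9
-I(g(o(4, C))) = -1*(-9) = 9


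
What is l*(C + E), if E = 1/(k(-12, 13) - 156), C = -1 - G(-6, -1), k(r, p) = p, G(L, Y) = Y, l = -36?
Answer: 36/143 ≈ 0.25175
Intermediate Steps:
C = 0 (C = -1 - 1*(-1) = -1 + 1 = 0)
E = -1/143 (E = 1/(13 - 156) = 1/(-143) = -1/143 ≈ -0.0069930)
l*(C + E) = -36*(0 - 1/143) = -36*(-1/143) = 36/143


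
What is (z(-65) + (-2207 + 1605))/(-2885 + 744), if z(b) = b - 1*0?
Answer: 667/2141 ≈ 0.31154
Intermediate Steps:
z(b) = b (z(b) = b + 0 = b)
(z(-65) + (-2207 + 1605))/(-2885 + 744) = (-65 + (-2207 + 1605))/(-2885 + 744) = (-65 - 602)/(-2141) = -667*(-1/2141) = 667/2141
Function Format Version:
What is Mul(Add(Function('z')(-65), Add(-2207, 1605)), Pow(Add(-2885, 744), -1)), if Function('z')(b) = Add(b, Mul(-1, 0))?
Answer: Rational(667, 2141) ≈ 0.31154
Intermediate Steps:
Function('z')(b) = b (Function('z')(b) = Add(b, 0) = b)
Mul(Add(Function('z')(-65), Add(-2207, 1605)), Pow(Add(-2885, 744), -1)) = Mul(Add(-65, Add(-2207, 1605)), Pow(Add(-2885, 744), -1)) = Mul(Add(-65, -602), Pow(-2141, -1)) = Mul(-667, Rational(-1, 2141)) = Rational(667, 2141)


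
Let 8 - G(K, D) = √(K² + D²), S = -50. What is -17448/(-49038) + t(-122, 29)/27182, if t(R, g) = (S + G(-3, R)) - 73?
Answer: 78105361/222158486 - √14893/27182 ≈ 0.34709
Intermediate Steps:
G(K, D) = 8 - √(D² + K²) (G(K, D) = 8 - √(K² + D²) = 8 - √(D² + K²))
t(R, g) = -115 - √(9 + R²) (t(R, g) = (-50 + (8 - √(R² + (-3)²))) - 73 = (-50 + (8 - √(R² + 9))) - 73 = (-50 + (8 - √(9 + R²))) - 73 = (-42 - √(9 + R²)) - 73 = -115 - √(9 + R²))
-17448/(-49038) + t(-122, 29)/27182 = -17448/(-49038) + (-115 - √(9 + (-122)²))/27182 = -17448*(-1/49038) + (-115 - √(9 + 14884))*(1/27182) = 2908/8173 + (-115 - √14893)*(1/27182) = 2908/8173 + (-115/27182 - √14893/27182) = 78105361/222158486 - √14893/27182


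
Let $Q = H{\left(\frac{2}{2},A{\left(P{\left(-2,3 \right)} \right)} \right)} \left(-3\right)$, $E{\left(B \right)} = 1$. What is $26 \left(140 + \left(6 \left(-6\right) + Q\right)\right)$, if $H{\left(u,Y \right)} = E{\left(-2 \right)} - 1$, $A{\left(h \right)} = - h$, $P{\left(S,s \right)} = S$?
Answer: $2704$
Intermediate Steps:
$H{\left(u,Y \right)} = 0$ ($H{\left(u,Y \right)} = 1 - 1 = 0$)
$Q = 0$ ($Q = 0 \left(-3\right) = 0$)
$26 \left(140 + \left(6 \left(-6\right) + Q\right)\right) = 26 \left(140 + \left(6 \left(-6\right) + 0\right)\right) = 26 \left(140 + \left(-36 + 0\right)\right) = 26 \left(140 - 36\right) = 26 \cdot 104 = 2704$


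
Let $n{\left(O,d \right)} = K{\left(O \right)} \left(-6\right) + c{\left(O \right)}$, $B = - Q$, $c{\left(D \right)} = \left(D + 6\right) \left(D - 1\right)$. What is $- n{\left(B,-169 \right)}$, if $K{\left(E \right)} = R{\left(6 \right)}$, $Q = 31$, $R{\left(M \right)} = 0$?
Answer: $-800$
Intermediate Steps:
$c{\left(D \right)} = \left(-1 + D\right) \left(6 + D\right)$ ($c{\left(D \right)} = \left(6 + D\right) \left(-1 + D\right) = \left(-1 + D\right) \left(6 + D\right)$)
$K{\left(E \right)} = 0$
$B = -31$ ($B = \left(-1\right) 31 = -31$)
$n{\left(O,d \right)} = -6 + O^{2} + 5 O$ ($n{\left(O,d \right)} = 0 \left(-6\right) + \left(-6 + O^{2} + 5 O\right) = 0 + \left(-6 + O^{2} + 5 O\right) = -6 + O^{2} + 5 O$)
$- n{\left(B,-169 \right)} = - (-6 + \left(-31\right)^{2} + 5 \left(-31\right)) = - (-6 + 961 - 155) = \left(-1\right) 800 = -800$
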